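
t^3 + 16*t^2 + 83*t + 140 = (t + 4)*(t + 5)*(t + 7)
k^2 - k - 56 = (k - 8)*(k + 7)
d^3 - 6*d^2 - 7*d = d*(d - 7)*(d + 1)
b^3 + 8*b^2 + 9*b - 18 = (b - 1)*(b + 3)*(b + 6)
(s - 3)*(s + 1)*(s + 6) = s^3 + 4*s^2 - 15*s - 18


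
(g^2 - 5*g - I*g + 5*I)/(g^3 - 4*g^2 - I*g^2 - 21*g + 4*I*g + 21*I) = (g - 5)/(g^2 - 4*g - 21)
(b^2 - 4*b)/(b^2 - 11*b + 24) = b*(b - 4)/(b^2 - 11*b + 24)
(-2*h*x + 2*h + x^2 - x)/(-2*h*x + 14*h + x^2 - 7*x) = (x - 1)/(x - 7)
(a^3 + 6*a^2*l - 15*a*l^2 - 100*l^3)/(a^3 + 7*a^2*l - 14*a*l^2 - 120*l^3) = (a + 5*l)/(a + 6*l)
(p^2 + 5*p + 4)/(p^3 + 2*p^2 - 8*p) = (p + 1)/(p*(p - 2))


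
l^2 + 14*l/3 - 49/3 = (l - 7/3)*(l + 7)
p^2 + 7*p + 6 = (p + 1)*(p + 6)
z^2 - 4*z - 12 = (z - 6)*(z + 2)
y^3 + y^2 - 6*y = y*(y - 2)*(y + 3)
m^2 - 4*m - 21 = (m - 7)*(m + 3)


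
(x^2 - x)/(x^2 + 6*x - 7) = x/(x + 7)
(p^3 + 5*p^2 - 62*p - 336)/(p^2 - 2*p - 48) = p + 7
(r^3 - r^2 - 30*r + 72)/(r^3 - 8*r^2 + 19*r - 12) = (r + 6)/(r - 1)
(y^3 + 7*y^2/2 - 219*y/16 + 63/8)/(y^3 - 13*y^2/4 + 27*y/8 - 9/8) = (4*y^2 + 17*y - 42)/(2*(2*y^2 - 5*y + 3))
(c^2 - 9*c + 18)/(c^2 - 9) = (c - 6)/(c + 3)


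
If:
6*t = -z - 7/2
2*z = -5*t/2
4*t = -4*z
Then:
No Solution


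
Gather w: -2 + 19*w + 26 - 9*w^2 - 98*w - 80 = -9*w^2 - 79*w - 56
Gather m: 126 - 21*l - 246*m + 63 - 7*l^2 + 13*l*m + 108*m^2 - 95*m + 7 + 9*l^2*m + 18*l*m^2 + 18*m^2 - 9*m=-7*l^2 - 21*l + m^2*(18*l + 126) + m*(9*l^2 + 13*l - 350) + 196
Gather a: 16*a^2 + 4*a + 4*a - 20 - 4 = 16*a^2 + 8*a - 24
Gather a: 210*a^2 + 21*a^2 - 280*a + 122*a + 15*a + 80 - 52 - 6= 231*a^2 - 143*a + 22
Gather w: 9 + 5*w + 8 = 5*w + 17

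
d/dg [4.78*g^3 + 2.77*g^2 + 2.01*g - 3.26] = 14.34*g^2 + 5.54*g + 2.01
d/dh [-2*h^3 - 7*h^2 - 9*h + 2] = -6*h^2 - 14*h - 9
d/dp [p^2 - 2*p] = 2*p - 2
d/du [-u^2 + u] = 1 - 2*u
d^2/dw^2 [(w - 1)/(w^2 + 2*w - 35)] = 2*(4*(w - 1)*(w + 1)^2 - (3*w + 1)*(w^2 + 2*w - 35))/(w^2 + 2*w - 35)^3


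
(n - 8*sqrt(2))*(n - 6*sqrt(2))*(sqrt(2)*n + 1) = sqrt(2)*n^3 - 27*n^2 + 82*sqrt(2)*n + 96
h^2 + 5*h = h*(h + 5)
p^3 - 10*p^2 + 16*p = p*(p - 8)*(p - 2)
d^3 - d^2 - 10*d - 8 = (d - 4)*(d + 1)*(d + 2)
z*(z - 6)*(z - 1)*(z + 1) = z^4 - 6*z^3 - z^2 + 6*z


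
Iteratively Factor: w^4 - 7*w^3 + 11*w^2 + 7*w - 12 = (w - 4)*(w^3 - 3*w^2 - w + 3) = (w - 4)*(w - 3)*(w^2 - 1) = (w - 4)*(w - 3)*(w + 1)*(w - 1)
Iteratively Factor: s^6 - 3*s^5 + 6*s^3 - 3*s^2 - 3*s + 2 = (s + 1)*(s^5 - 4*s^4 + 4*s^3 + 2*s^2 - 5*s + 2) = (s - 1)*(s + 1)*(s^4 - 3*s^3 + s^2 + 3*s - 2) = (s - 1)^2*(s + 1)*(s^3 - 2*s^2 - s + 2) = (s - 1)^2*(s + 1)^2*(s^2 - 3*s + 2) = (s - 1)^3*(s + 1)^2*(s - 2)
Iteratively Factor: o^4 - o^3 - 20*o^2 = (o)*(o^3 - o^2 - 20*o) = o*(o - 5)*(o^2 + 4*o) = o^2*(o - 5)*(o + 4)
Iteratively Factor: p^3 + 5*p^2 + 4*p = (p)*(p^2 + 5*p + 4) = p*(p + 1)*(p + 4)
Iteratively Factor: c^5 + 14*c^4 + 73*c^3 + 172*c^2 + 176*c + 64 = (c + 4)*(c^4 + 10*c^3 + 33*c^2 + 40*c + 16) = (c + 4)^2*(c^3 + 6*c^2 + 9*c + 4) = (c + 4)^3*(c^2 + 2*c + 1) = (c + 1)*(c + 4)^3*(c + 1)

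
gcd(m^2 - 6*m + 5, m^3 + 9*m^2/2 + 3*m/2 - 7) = m - 1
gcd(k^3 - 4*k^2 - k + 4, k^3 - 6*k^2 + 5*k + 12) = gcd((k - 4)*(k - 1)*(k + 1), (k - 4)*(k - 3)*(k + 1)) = k^2 - 3*k - 4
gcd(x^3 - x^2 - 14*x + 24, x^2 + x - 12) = x^2 + x - 12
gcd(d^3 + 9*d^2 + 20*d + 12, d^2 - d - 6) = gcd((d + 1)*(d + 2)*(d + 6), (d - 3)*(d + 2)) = d + 2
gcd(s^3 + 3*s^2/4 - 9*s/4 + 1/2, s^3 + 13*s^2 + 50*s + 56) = s + 2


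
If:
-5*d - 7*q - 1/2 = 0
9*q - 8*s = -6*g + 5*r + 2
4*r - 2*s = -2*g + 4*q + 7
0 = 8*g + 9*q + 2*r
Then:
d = 1148*s/655 + 2809/1310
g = 239*s/131 + 529/262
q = -164*s/131 - 210/131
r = -218*s/131 - 113/131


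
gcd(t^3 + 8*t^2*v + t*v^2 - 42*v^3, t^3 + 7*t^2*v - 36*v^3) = t^2 + t*v - 6*v^2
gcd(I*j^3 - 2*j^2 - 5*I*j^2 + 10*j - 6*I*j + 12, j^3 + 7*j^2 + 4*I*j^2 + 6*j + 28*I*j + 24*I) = j + 1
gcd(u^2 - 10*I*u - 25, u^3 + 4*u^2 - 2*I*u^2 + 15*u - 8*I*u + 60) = u - 5*I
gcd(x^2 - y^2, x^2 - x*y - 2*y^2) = x + y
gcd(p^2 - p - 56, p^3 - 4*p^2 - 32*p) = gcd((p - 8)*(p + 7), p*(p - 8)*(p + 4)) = p - 8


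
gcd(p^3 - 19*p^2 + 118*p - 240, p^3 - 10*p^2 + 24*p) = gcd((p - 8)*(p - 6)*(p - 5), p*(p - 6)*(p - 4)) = p - 6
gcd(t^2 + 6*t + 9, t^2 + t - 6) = t + 3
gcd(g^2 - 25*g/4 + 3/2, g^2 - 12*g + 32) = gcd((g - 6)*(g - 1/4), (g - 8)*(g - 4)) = 1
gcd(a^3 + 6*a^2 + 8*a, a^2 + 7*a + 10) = a + 2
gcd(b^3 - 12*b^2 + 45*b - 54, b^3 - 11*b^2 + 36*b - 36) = b^2 - 9*b + 18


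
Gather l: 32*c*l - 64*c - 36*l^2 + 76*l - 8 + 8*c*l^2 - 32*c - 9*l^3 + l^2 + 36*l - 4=-96*c - 9*l^3 + l^2*(8*c - 35) + l*(32*c + 112) - 12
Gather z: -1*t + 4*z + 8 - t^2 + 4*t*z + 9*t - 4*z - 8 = -t^2 + 4*t*z + 8*t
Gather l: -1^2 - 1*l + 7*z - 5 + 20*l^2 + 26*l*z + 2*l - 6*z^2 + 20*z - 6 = 20*l^2 + l*(26*z + 1) - 6*z^2 + 27*z - 12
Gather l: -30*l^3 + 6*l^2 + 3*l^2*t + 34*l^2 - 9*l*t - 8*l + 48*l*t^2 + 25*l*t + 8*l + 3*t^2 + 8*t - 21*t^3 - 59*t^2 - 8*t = -30*l^3 + l^2*(3*t + 40) + l*(48*t^2 + 16*t) - 21*t^3 - 56*t^2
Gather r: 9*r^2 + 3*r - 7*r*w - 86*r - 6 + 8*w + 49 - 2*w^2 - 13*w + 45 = 9*r^2 + r*(-7*w - 83) - 2*w^2 - 5*w + 88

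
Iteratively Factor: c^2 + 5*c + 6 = (c + 3)*(c + 2)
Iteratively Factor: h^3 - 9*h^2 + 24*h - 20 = (h - 2)*(h^2 - 7*h + 10) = (h - 5)*(h - 2)*(h - 2)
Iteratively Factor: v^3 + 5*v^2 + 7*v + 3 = (v + 3)*(v^2 + 2*v + 1) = (v + 1)*(v + 3)*(v + 1)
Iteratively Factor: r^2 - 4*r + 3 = (r - 3)*(r - 1)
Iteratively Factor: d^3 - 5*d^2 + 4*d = (d - 1)*(d^2 - 4*d) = (d - 4)*(d - 1)*(d)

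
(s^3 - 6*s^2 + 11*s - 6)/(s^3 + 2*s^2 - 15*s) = (s^2 - 3*s + 2)/(s*(s + 5))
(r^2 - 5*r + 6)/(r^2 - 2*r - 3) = (r - 2)/(r + 1)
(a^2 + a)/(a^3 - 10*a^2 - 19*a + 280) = a*(a + 1)/(a^3 - 10*a^2 - 19*a + 280)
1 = 1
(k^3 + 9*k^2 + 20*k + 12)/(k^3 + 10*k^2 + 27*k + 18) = (k + 2)/(k + 3)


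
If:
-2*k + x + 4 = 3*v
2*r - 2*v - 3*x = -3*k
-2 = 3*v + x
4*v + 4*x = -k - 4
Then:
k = 20/11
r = -105/22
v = -3/11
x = -13/11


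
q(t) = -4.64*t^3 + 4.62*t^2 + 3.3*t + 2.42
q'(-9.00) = -1207.38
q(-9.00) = 3729.50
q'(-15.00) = -3267.30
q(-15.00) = 16652.42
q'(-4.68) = -344.82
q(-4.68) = 563.78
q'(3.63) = -146.58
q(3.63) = -146.66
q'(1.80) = -25.17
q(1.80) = -3.73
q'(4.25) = -208.86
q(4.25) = -256.30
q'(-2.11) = -78.17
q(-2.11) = 59.61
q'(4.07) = -189.68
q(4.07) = -220.44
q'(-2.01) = -71.51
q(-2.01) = 52.13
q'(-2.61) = -115.64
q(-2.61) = 107.78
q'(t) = -13.92*t^2 + 9.24*t + 3.3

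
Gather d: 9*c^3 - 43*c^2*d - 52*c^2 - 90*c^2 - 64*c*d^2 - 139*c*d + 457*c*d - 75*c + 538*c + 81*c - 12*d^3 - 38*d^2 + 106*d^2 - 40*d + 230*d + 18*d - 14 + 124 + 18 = 9*c^3 - 142*c^2 + 544*c - 12*d^3 + d^2*(68 - 64*c) + d*(-43*c^2 + 318*c + 208) + 128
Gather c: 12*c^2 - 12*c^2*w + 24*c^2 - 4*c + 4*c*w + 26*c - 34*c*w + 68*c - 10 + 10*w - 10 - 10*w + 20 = c^2*(36 - 12*w) + c*(90 - 30*w)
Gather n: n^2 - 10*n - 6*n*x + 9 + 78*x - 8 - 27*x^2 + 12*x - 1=n^2 + n*(-6*x - 10) - 27*x^2 + 90*x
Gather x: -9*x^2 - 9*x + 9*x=-9*x^2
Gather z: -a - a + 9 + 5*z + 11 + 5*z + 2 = -2*a + 10*z + 22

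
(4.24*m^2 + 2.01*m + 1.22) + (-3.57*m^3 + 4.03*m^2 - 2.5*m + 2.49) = -3.57*m^3 + 8.27*m^2 - 0.49*m + 3.71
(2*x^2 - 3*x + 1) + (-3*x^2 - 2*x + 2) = -x^2 - 5*x + 3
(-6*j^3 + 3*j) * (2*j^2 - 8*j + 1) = -12*j^5 + 48*j^4 - 24*j^2 + 3*j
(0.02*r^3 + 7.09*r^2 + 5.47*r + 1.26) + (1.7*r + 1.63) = 0.02*r^3 + 7.09*r^2 + 7.17*r + 2.89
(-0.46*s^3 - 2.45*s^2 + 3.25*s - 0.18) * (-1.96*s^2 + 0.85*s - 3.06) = 0.9016*s^5 + 4.411*s^4 - 7.0449*s^3 + 10.6123*s^2 - 10.098*s + 0.5508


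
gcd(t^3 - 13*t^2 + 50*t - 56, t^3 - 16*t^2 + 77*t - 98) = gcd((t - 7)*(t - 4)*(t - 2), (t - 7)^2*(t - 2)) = t^2 - 9*t + 14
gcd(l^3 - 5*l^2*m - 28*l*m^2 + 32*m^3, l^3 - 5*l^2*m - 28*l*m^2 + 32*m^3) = l^3 - 5*l^2*m - 28*l*m^2 + 32*m^3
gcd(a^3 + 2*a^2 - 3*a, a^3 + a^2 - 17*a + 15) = a - 1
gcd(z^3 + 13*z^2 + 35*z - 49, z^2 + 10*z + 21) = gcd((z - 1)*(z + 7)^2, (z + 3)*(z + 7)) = z + 7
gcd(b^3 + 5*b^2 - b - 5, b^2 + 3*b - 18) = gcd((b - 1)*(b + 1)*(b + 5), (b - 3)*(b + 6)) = 1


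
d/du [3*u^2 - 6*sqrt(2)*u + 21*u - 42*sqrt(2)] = 6*u - 6*sqrt(2) + 21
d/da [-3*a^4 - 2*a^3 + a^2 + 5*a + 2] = -12*a^3 - 6*a^2 + 2*a + 5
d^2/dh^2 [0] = 0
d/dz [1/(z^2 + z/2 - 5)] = 2*(-4*z - 1)/(2*z^2 + z - 10)^2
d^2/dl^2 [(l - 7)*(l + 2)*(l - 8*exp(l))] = -8*l^2*exp(l) + 8*l*exp(l) + 6*l + 176*exp(l) - 10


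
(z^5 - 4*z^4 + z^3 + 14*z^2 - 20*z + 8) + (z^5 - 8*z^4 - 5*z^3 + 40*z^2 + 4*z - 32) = 2*z^5 - 12*z^4 - 4*z^3 + 54*z^2 - 16*z - 24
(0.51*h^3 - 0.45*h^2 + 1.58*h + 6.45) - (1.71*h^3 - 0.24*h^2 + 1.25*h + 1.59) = -1.2*h^3 - 0.21*h^2 + 0.33*h + 4.86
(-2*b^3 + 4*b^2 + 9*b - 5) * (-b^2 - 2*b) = 2*b^5 - 17*b^3 - 13*b^2 + 10*b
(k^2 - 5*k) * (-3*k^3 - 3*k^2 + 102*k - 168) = -3*k^5 + 12*k^4 + 117*k^3 - 678*k^2 + 840*k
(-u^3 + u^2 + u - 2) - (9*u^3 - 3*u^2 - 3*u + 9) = -10*u^3 + 4*u^2 + 4*u - 11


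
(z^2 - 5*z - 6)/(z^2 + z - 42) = (z + 1)/(z + 7)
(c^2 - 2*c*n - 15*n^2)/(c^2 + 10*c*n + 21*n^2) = (c - 5*n)/(c + 7*n)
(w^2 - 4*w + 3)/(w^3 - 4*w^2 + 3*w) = 1/w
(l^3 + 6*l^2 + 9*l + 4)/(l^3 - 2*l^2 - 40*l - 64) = (l^2 + 2*l + 1)/(l^2 - 6*l - 16)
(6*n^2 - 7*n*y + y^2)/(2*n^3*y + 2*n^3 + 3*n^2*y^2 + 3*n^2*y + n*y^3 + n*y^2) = (6*n^2 - 7*n*y + y^2)/(n*(2*n^2*y + 2*n^2 + 3*n*y^2 + 3*n*y + y^3 + y^2))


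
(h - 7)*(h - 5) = h^2 - 12*h + 35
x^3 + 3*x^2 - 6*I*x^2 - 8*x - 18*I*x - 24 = (x + 3)*(x - 4*I)*(x - 2*I)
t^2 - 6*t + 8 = (t - 4)*(t - 2)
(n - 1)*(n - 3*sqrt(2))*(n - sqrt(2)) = n^3 - 4*sqrt(2)*n^2 - n^2 + 4*sqrt(2)*n + 6*n - 6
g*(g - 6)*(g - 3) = g^3 - 9*g^2 + 18*g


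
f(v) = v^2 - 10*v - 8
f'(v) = 2*v - 10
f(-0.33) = -4.59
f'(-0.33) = -10.66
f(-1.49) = 9.12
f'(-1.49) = -12.98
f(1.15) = -18.18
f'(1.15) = -7.70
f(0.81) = -15.44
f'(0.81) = -8.38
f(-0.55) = -2.20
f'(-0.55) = -11.10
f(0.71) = -14.60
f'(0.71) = -8.58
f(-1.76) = 12.70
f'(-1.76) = -13.52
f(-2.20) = 18.84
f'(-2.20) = -14.40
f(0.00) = -8.00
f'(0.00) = -10.00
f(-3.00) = 31.00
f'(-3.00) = -16.00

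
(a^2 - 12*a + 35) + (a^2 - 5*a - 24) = 2*a^2 - 17*a + 11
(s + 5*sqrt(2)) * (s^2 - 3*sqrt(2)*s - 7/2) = s^3 + 2*sqrt(2)*s^2 - 67*s/2 - 35*sqrt(2)/2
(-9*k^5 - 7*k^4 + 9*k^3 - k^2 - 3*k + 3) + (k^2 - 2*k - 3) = -9*k^5 - 7*k^4 + 9*k^3 - 5*k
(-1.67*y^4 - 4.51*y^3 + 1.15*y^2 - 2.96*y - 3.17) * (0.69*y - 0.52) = -1.1523*y^5 - 2.2435*y^4 + 3.1387*y^3 - 2.6404*y^2 - 0.648099999999999*y + 1.6484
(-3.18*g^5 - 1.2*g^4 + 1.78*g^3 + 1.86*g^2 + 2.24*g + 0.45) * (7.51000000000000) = -23.8818*g^5 - 9.012*g^4 + 13.3678*g^3 + 13.9686*g^2 + 16.8224*g + 3.3795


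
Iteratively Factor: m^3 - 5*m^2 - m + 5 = (m + 1)*(m^2 - 6*m + 5) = (m - 5)*(m + 1)*(m - 1)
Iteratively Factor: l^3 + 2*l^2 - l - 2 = (l - 1)*(l^2 + 3*l + 2) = (l - 1)*(l + 1)*(l + 2)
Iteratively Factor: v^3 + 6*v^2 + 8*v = (v)*(v^2 + 6*v + 8) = v*(v + 2)*(v + 4)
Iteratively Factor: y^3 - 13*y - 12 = (y + 3)*(y^2 - 3*y - 4) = (y - 4)*(y + 3)*(y + 1)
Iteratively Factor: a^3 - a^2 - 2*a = (a + 1)*(a^2 - 2*a) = a*(a + 1)*(a - 2)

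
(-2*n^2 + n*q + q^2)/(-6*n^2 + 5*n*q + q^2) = (2*n + q)/(6*n + q)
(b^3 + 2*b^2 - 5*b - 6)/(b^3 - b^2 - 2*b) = (b + 3)/b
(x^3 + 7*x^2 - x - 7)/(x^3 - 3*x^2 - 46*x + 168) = (x^2 - 1)/(x^2 - 10*x + 24)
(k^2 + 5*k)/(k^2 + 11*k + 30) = k/(k + 6)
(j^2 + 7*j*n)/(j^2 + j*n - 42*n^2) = j/(j - 6*n)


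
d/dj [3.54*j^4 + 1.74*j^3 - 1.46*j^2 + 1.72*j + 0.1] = 14.16*j^3 + 5.22*j^2 - 2.92*j + 1.72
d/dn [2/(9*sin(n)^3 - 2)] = -54*sin(n)^2*cos(n)/(9*sin(n)^3 - 2)^2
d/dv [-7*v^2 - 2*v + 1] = -14*v - 2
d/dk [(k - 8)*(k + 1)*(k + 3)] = 3*k^2 - 8*k - 29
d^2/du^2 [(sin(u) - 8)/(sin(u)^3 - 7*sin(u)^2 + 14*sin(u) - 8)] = (-4*sin(u)^6 + 89*sin(u)^5 - 514*sin(u)^4 + 938*sin(u)^3 + 464*sin(u)^2 - 2800*sin(u) + 2016)/((sin(u) - 4)^3*(sin(u) - 2)^3*(sin(u) - 1)^2)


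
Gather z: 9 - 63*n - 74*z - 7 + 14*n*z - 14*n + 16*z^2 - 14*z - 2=-77*n + 16*z^2 + z*(14*n - 88)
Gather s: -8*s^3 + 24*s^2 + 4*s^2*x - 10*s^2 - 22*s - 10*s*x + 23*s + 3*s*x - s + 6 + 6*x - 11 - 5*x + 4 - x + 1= -8*s^3 + s^2*(4*x + 14) - 7*s*x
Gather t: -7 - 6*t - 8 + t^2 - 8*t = t^2 - 14*t - 15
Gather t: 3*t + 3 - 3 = 3*t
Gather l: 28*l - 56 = 28*l - 56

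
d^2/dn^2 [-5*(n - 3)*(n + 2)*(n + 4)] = -30*n - 30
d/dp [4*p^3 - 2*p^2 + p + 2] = 12*p^2 - 4*p + 1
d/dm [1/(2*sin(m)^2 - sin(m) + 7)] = (1 - 4*sin(m))*cos(m)/(-sin(m) - cos(2*m) + 8)^2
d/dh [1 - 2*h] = -2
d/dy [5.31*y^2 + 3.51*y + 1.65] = 10.62*y + 3.51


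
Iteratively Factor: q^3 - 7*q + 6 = (q - 2)*(q^2 + 2*q - 3) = (q - 2)*(q - 1)*(q + 3)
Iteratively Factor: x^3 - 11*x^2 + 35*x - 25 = (x - 5)*(x^2 - 6*x + 5) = (x - 5)^2*(x - 1)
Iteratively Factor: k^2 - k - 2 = (k + 1)*(k - 2)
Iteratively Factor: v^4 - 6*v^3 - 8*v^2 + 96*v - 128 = (v - 2)*(v^3 - 4*v^2 - 16*v + 64) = (v - 4)*(v - 2)*(v^2 - 16) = (v - 4)^2*(v - 2)*(v + 4)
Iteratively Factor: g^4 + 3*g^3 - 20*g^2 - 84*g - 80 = (g + 2)*(g^3 + g^2 - 22*g - 40) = (g + 2)^2*(g^2 - g - 20) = (g + 2)^2*(g + 4)*(g - 5)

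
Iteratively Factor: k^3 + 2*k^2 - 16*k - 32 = (k + 4)*(k^2 - 2*k - 8) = (k - 4)*(k + 4)*(k + 2)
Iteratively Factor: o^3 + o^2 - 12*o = (o + 4)*(o^2 - 3*o) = (o - 3)*(o + 4)*(o)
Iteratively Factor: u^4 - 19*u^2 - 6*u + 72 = (u - 4)*(u^3 + 4*u^2 - 3*u - 18) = (u - 4)*(u + 3)*(u^2 + u - 6) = (u - 4)*(u + 3)^2*(u - 2)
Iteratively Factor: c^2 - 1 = (c - 1)*(c + 1)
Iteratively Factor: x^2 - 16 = (x - 4)*(x + 4)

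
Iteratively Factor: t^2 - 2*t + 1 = (t - 1)*(t - 1)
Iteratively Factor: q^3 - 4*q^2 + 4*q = (q - 2)*(q^2 - 2*q) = q*(q - 2)*(q - 2)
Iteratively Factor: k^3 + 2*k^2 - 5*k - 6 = (k + 3)*(k^2 - k - 2) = (k + 1)*(k + 3)*(k - 2)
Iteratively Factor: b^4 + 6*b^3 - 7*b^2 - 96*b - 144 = (b - 4)*(b^3 + 10*b^2 + 33*b + 36) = (b - 4)*(b + 3)*(b^2 + 7*b + 12) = (b - 4)*(b + 3)*(b + 4)*(b + 3)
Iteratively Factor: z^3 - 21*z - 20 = (z + 1)*(z^2 - z - 20) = (z - 5)*(z + 1)*(z + 4)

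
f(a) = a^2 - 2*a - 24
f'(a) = 2*a - 2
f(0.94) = -25.00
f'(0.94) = -0.12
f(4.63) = -11.82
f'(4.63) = 7.26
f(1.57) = -24.68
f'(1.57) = 1.14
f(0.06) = -24.12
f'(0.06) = -1.88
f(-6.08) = 25.13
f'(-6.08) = -14.16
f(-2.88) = -9.95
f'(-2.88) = -7.76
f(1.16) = -24.97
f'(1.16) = 0.32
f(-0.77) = -21.87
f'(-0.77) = -3.54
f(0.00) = -24.00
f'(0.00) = -2.00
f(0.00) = -24.00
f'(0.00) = -2.00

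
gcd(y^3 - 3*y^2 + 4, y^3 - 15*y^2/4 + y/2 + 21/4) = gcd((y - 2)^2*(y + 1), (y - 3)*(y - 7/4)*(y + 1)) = y + 1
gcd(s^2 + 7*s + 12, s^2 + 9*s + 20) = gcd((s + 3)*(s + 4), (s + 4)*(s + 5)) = s + 4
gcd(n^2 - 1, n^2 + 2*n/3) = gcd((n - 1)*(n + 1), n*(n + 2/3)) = 1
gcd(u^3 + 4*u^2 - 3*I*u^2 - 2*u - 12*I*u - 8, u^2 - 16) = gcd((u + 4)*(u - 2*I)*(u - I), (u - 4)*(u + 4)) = u + 4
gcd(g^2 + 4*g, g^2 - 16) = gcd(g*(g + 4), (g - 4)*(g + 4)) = g + 4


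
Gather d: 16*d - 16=16*d - 16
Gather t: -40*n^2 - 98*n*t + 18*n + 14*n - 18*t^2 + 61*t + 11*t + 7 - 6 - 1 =-40*n^2 + 32*n - 18*t^2 + t*(72 - 98*n)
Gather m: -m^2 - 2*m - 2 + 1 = -m^2 - 2*m - 1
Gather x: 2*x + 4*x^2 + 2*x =4*x^2 + 4*x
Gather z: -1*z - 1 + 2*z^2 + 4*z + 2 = 2*z^2 + 3*z + 1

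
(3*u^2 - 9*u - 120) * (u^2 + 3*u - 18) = 3*u^4 - 201*u^2 - 198*u + 2160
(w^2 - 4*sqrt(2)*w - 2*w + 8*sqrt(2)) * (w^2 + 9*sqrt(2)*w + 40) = w^4 - 2*w^3 + 5*sqrt(2)*w^3 - 32*w^2 - 10*sqrt(2)*w^2 - 160*sqrt(2)*w + 64*w + 320*sqrt(2)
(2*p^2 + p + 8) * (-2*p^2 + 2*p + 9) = -4*p^4 + 2*p^3 + 4*p^2 + 25*p + 72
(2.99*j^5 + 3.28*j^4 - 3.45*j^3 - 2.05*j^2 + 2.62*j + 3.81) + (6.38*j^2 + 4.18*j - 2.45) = 2.99*j^5 + 3.28*j^4 - 3.45*j^3 + 4.33*j^2 + 6.8*j + 1.36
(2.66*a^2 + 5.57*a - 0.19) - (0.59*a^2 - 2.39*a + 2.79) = 2.07*a^2 + 7.96*a - 2.98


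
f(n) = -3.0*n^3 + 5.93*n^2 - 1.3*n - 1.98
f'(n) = -9.0*n^2 + 11.86*n - 1.3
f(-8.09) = 1985.07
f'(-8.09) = -686.28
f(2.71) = -21.66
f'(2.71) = -35.26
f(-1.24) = 14.47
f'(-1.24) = -29.84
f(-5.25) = 602.40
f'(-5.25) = -311.63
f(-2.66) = 99.90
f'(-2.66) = -96.53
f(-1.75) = 34.53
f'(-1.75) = -49.62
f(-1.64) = 29.33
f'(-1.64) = -44.96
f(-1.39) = 19.34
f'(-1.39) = -35.17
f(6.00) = -444.30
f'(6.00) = -254.14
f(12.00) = -4347.66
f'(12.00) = -1154.98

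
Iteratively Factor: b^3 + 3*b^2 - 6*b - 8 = (b + 1)*(b^2 + 2*b - 8) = (b - 2)*(b + 1)*(b + 4)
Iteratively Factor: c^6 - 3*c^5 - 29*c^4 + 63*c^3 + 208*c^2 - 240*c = (c + 4)*(c^5 - 7*c^4 - c^3 + 67*c^2 - 60*c) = (c - 4)*(c + 4)*(c^4 - 3*c^3 - 13*c^2 + 15*c) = (c - 4)*(c + 3)*(c + 4)*(c^3 - 6*c^2 + 5*c) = (c - 4)*(c - 1)*(c + 3)*(c + 4)*(c^2 - 5*c) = c*(c - 4)*(c - 1)*(c + 3)*(c + 4)*(c - 5)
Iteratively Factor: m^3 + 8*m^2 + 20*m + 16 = (m + 2)*(m^2 + 6*m + 8) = (m + 2)*(m + 4)*(m + 2)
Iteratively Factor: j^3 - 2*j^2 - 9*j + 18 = (j - 2)*(j^2 - 9) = (j - 2)*(j + 3)*(j - 3)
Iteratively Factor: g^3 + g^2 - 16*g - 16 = (g - 4)*(g^2 + 5*g + 4) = (g - 4)*(g + 4)*(g + 1)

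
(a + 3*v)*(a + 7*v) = a^2 + 10*a*v + 21*v^2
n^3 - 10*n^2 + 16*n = n*(n - 8)*(n - 2)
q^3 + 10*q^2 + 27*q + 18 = (q + 1)*(q + 3)*(q + 6)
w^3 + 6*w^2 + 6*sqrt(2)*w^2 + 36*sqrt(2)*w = w*(w + 6)*(w + 6*sqrt(2))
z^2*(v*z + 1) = v*z^3 + z^2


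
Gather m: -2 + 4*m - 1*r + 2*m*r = m*(2*r + 4) - r - 2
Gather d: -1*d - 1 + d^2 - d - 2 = d^2 - 2*d - 3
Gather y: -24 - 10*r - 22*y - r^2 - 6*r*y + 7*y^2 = -r^2 - 10*r + 7*y^2 + y*(-6*r - 22) - 24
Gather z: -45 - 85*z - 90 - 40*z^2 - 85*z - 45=-40*z^2 - 170*z - 180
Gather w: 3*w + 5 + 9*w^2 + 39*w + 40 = 9*w^2 + 42*w + 45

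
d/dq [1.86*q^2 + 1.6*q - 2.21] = 3.72*q + 1.6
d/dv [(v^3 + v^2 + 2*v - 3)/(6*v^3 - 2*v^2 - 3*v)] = (-8*v^4 - 30*v^3 + 55*v^2 - 12*v - 9)/(v^2*(36*v^4 - 24*v^3 - 32*v^2 + 12*v + 9))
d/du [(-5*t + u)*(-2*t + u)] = -7*t + 2*u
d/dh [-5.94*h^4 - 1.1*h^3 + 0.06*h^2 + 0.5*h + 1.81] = -23.76*h^3 - 3.3*h^2 + 0.12*h + 0.5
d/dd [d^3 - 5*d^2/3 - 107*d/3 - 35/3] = 3*d^2 - 10*d/3 - 107/3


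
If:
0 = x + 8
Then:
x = -8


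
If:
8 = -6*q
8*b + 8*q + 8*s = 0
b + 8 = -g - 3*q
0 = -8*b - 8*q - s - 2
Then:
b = 22/21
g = -106/21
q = -4/3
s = 2/7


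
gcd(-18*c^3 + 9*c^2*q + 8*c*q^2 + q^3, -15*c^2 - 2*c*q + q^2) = 3*c + q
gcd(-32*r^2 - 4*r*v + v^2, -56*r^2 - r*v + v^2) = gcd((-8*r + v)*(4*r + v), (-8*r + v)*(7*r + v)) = 8*r - v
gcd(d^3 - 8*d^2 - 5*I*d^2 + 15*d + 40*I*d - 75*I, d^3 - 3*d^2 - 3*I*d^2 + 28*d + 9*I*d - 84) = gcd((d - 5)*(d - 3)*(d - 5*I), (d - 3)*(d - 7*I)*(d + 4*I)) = d - 3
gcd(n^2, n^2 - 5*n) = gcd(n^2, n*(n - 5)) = n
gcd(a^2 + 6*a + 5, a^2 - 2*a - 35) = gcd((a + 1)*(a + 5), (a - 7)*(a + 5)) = a + 5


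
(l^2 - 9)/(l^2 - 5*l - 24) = (l - 3)/(l - 8)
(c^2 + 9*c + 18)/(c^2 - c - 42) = (c + 3)/(c - 7)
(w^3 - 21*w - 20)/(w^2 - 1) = (w^2 - w - 20)/(w - 1)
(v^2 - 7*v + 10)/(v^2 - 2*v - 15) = (v - 2)/(v + 3)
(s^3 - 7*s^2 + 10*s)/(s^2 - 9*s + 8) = s*(s^2 - 7*s + 10)/(s^2 - 9*s + 8)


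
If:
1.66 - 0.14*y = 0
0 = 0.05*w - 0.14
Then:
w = 2.80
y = 11.86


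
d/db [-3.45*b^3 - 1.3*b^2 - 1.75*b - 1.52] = -10.35*b^2 - 2.6*b - 1.75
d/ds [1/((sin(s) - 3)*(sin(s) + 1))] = 2*(1 - sin(s))*cos(s)/((sin(s) - 3)^2*(sin(s) + 1)^2)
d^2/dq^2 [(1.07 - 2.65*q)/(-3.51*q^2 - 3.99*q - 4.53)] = ((2.65*q - 1.07)*(7.02*q + 3.99)*(14.04*q + 7.98) - (55.809*q + 13.6356)*(3.51*q^2 + 3.99*q + 4.53))/(3.51*q^2 + 3.99*q + 4.53)^3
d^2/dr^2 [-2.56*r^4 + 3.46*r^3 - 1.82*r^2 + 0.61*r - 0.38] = -30.72*r^2 + 20.76*r - 3.64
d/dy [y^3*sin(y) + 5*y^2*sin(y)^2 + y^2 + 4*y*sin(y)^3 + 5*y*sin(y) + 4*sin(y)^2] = y^3*cos(y) + 3*y^2*sin(y) + 5*y^2*sin(2*y) + 8*y*cos(y) - 5*y*cos(2*y) - 3*y*cos(3*y) + 7*y + 8*sin(y) + 4*sin(2*y) - sin(3*y)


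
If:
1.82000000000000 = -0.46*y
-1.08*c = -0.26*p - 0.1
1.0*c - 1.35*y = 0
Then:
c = -5.34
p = -22.57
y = -3.96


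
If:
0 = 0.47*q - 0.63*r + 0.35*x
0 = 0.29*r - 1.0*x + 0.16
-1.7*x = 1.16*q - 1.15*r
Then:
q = -0.35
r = -0.21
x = 0.10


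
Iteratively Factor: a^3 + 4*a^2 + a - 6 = (a + 2)*(a^2 + 2*a - 3) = (a + 2)*(a + 3)*(a - 1)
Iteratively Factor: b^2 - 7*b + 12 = (b - 4)*(b - 3)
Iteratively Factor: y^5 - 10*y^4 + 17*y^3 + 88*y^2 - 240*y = (y - 5)*(y^4 - 5*y^3 - 8*y^2 + 48*y) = (y - 5)*(y + 3)*(y^3 - 8*y^2 + 16*y) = y*(y - 5)*(y + 3)*(y^2 - 8*y + 16) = y*(y - 5)*(y - 4)*(y + 3)*(y - 4)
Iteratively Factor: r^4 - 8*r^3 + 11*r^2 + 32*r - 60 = (r - 5)*(r^3 - 3*r^2 - 4*r + 12) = (r - 5)*(r - 3)*(r^2 - 4) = (r - 5)*(r - 3)*(r - 2)*(r + 2)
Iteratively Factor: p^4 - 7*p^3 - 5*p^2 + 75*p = (p - 5)*(p^3 - 2*p^2 - 15*p) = (p - 5)^2*(p^2 + 3*p) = (p - 5)^2*(p + 3)*(p)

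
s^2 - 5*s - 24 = (s - 8)*(s + 3)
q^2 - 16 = (q - 4)*(q + 4)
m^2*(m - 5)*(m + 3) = m^4 - 2*m^3 - 15*m^2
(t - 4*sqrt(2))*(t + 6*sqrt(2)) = t^2 + 2*sqrt(2)*t - 48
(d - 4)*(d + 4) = d^2 - 16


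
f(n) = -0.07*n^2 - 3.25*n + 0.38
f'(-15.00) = -1.15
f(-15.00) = 33.38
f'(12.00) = -4.93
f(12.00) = -48.70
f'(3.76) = -3.78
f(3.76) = -12.83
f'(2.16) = -3.55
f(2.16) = -6.97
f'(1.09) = -3.40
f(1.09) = -3.25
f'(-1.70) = -3.01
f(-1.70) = 5.70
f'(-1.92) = -2.98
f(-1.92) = 6.36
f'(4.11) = -3.83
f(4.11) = -14.16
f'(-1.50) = -3.04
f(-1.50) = 5.10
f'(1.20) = -3.42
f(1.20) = -3.62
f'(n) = -0.14*n - 3.25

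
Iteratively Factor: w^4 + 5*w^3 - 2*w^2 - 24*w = (w + 3)*(w^3 + 2*w^2 - 8*w) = (w - 2)*(w + 3)*(w^2 + 4*w) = w*(w - 2)*(w + 3)*(w + 4)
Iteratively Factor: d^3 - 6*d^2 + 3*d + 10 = (d - 2)*(d^2 - 4*d - 5) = (d - 5)*(d - 2)*(d + 1)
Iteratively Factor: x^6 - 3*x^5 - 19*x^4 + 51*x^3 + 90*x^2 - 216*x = (x - 2)*(x^5 - x^4 - 21*x^3 + 9*x^2 + 108*x) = (x - 2)*(x + 3)*(x^4 - 4*x^3 - 9*x^2 + 36*x) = (x - 3)*(x - 2)*(x + 3)*(x^3 - x^2 - 12*x) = (x - 3)*(x - 2)*(x + 3)^2*(x^2 - 4*x) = (x - 4)*(x - 3)*(x - 2)*(x + 3)^2*(x)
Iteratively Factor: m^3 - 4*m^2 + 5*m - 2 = (m - 2)*(m^2 - 2*m + 1) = (m - 2)*(m - 1)*(m - 1)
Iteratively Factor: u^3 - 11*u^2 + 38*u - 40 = (u - 5)*(u^2 - 6*u + 8) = (u - 5)*(u - 2)*(u - 4)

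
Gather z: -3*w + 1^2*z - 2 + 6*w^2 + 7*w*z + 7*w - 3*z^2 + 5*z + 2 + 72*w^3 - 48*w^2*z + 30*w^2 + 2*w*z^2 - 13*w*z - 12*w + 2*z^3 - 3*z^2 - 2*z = 72*w^3 + 36*w^2 - 8*w + 2*z^3 + z^2*(2*w - 6) + z*(-48*w^2 - 6*w + 4)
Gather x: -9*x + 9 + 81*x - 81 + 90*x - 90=162*x - 162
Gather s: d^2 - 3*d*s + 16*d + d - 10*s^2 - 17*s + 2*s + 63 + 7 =d^2 + 17*d - 10*s^2 + s*(-3*d - 15) + 70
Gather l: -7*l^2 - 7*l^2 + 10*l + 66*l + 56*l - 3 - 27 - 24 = -14*l^2 + 132*l - 54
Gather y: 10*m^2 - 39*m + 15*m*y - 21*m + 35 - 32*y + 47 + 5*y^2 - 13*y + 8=10*m^2 - 60*m + 5*y^2 + y*(15*m - 45) + 90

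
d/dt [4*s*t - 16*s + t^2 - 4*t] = 4*s + 2*t - 4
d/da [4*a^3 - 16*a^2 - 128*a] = 12*a^2 - 32*a - 128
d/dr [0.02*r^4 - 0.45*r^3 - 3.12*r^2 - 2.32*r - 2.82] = 0.08*r^3 - 1.35*r^2 - 6.24*r - 2.32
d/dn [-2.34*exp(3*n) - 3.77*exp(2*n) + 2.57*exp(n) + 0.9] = (-7.02*exp(2*n) - 7.54*exp(n) + 2.57)*exp(n)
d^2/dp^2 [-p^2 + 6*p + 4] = -2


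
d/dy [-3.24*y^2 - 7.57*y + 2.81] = -6.48*y - 7.57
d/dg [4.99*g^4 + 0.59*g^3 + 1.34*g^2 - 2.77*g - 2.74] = 19.96*g^3 + 1.77*g^2 + 2.68*g - 2.77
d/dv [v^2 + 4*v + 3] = 2*v + 4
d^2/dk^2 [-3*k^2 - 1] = -6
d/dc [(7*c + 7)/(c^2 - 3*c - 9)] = 7*(c^2 - 3*c - (c + 1)*(2*c - 3) - 9)/(-c^2 + 3*c + 9)^2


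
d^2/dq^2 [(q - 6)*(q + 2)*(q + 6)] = 6*q + 4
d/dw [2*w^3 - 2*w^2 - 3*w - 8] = 6*w^2 - 4*w - 3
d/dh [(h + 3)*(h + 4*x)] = 2*h + 4*x + 3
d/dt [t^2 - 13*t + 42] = 2*t - 13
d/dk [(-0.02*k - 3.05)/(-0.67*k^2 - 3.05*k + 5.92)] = (0.0134*k^2 + 0.061*k - (0.02*k + 3.05)*(1.34*k + 3.05) - 0.1184)/(0.67*k^2 + 3.05*k - 5.92)^2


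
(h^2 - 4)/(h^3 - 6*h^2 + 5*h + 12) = (h^2 - 4)/(h^3 - 6*h^2 + 5*h + 12)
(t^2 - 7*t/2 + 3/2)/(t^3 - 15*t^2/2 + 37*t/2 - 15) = (2*t - 1)/(2*t^2 - 9*t + 10)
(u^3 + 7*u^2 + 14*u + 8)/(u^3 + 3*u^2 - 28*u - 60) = (u^2 + 5*u + 4)/(u^2 + u - 30)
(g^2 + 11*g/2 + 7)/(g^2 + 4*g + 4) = (g + 7/2)/(g + 2)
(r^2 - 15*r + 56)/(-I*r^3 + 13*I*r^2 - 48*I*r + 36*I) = I*(r^2 - 15*r + 56)/(r^3 - 13*r^2 + 48*r - 36)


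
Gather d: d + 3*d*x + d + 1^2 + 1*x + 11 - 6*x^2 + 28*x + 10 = d*(3*x + 2) - 6*x^2 + 29*x + 22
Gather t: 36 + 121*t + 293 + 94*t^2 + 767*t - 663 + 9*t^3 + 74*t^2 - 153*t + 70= 9*t^3 + 168*t^2 + 735*t - 264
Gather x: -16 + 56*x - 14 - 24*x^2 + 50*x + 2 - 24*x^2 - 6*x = -48*x^2 + 100*x - 28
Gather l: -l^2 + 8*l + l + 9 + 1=-l^2 + 9*l + 10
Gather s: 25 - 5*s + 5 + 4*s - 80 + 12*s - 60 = 11*s - 110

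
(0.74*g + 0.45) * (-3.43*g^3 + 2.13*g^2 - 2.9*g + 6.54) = -2.5382*g^4 + 0.0326999999999997*g^3 - 1.1875*g^2 + 3.5346*g + 2.943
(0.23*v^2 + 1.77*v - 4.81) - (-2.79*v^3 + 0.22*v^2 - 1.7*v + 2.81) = 2.79*v^3 + 0.01*v^2 + 3.47*v - 7.62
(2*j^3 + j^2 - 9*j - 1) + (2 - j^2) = 2*j^3 - 9*j + 1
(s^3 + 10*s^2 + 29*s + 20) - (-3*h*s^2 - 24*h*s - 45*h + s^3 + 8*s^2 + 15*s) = 3*h*s^2 + 24*h*s + 45*h + 2*s^2 + 14*s + 20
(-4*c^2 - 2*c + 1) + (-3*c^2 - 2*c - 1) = -7*c^2 - 4*c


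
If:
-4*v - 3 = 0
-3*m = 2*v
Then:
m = 1/2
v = -3/4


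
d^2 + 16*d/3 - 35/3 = (d - 5/3)*(d + 7)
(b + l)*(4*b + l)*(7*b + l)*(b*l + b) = 28*b^4*l + 28*b^4 + 39*b^3*l^2 + 39*b^3*l + 12*b^2*l^3 + 12*b^2*l^2 + b*l^4 + b*l^3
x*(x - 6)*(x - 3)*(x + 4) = x^4 - 5*x^3 - 18*x^2 + 72*x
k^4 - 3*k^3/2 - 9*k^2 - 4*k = k*(k - 4)*(k + 1/2)*(k + 2)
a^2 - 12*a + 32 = (a - 8)*(a - 4)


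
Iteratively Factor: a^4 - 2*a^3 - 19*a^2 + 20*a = (a - 5)*(a^3 + 3*a^2 - 4*a) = (a - 5)*(a + 4)*(a^2 - a) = a*(a - 5)*(a + 4)*(a - 1)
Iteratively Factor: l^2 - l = (l - 1)*(l)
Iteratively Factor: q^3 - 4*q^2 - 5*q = (q + 1)*(q^2 - 5*q) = (q - 5)*(q + 1)*(q)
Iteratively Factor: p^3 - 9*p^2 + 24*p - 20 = (p - 2)*(p^2 - 7*p + 10) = (p - 5)*(p - 2)*(p - 2)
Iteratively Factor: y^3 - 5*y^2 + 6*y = (y)*(y^2 - 5*y + 6) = y*(y - 2)*(y - 3)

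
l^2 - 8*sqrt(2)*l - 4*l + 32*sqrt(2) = (l - 4)*(l - 8*sqrt(2))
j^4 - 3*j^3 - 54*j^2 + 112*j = j*(j - 8)*(j - 2)*(j + 7)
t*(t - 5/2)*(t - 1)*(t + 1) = t^4 - 5*t^3/2 - t^2 + 5*t/2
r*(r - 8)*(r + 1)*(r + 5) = r^4 - 2*r^3 - 43*r^2 - 40*r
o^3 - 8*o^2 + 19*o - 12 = (o - 4)*(o - 3)*(o - 1)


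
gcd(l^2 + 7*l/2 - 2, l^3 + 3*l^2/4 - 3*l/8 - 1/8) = l - 1/2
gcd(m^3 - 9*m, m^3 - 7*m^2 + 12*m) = m^2 - 3*m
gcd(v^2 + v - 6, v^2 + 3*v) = v + 3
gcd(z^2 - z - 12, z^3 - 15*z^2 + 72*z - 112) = z - 4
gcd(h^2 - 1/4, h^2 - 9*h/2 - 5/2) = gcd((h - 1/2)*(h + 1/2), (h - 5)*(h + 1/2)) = h + 1/2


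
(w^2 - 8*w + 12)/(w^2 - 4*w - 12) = (w - 2)/(w + 2)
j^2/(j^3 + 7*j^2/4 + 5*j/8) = 8*j/(8*j^2 + 14*j + 5)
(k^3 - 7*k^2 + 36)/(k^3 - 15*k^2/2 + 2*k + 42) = 2*(k - 3)/(2*k - 7)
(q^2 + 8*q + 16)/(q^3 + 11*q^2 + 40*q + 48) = 1/(q + 3)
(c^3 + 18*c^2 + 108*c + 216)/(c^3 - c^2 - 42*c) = (c^2 + 12*c + 36)/(c*(c - 7))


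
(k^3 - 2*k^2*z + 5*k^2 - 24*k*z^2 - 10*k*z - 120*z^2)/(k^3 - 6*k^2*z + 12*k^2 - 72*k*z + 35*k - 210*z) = (k + 4*z)/(k + 7)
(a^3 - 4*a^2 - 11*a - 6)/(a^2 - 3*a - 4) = (a^2 - 5*a - 6)/(a - 4)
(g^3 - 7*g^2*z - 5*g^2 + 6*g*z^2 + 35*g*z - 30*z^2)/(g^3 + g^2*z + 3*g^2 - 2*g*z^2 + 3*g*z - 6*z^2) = (g^2 - 6*g*z - 5*g + 30*z)/(g^2 + 2*g*z + 3*g + 6*z)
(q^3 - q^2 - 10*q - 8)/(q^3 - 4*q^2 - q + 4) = (q + 2)/(q - 1)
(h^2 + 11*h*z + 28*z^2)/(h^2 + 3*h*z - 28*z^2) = (-h - 4*z)/(-h + 4*z)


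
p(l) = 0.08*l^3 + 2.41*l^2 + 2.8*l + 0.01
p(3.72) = 47.89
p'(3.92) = 25.38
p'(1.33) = 9.64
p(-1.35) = 0.43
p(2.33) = 20.63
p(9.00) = 278.74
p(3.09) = 34.03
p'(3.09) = 19.99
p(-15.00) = 230.26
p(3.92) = 52.84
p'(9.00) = 65.62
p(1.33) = 8.19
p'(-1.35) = -3.27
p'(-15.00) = -15.50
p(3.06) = 33.44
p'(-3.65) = -11.60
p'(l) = 0.24*l^2 + 4.82*l + 2.8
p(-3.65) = 18.01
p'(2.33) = 15.33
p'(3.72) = 24.05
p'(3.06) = 19.80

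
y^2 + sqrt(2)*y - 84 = (y - 6*sqrt(2))*(y + 7*sqrt(2))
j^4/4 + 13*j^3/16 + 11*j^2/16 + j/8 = j*(j/4 + 1/2)*(j + 1/4)*(j + 1)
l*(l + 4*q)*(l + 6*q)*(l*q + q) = l^4*q + 10*l^3*q^2 + l^3*q + 24*l^2*q^3 + 10*l^2*q^2 + 24*l*q^3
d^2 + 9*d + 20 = (d + 4)*(d + 5)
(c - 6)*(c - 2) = c^2 - 8*c + 12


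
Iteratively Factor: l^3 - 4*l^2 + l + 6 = (l - 2)*(l^2 - 2*l - 3) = (l - 2)*(l + 1)*(l - 3)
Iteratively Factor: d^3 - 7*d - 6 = (d + 1)*(d^2 - d - 6) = (d + 1)*(d + 2)*(d - 3)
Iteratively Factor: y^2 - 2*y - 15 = (y - 5)*(y + 3)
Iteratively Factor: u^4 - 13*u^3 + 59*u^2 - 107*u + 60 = (u - 4)*(u^3 - 9*u^2 + 23*u - 15) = (u - 4)*(u - 1)*(u^2 - 8*u + 15) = (u - 5)*(u - 4)*(u - 1)*(u - 3)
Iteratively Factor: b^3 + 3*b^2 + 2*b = (b + 1)*(b^2 + 2*b) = (b + 1)*(b + 2)*(b)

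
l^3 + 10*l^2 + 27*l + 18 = (l + 1)*(l + 3)*(l + 6)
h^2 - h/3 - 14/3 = (h - 7/3)*(h + 2)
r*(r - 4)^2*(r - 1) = r^4 - 9*r^3 + 24*r^2 - 16*r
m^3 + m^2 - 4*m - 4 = (m - 2)*(m + 1)*(m + 2)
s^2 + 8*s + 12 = (s + 2)*(s + 6)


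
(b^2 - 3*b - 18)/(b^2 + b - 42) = (b + 3)/(b + 7)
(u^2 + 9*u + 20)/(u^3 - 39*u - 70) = (u + 4)/(u^2 - 5*u - 14)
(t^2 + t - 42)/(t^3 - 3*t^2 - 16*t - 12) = (t + 7)/(t^2 + 3*t + 2)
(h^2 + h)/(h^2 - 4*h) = (h + 1)/(h - 4)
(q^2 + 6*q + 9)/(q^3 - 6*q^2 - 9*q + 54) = (q + 3)/(q^2 - 9*q + 18)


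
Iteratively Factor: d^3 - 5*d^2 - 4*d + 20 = (d + 2)*(d^2 - 7*d + 10) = (d - 2)*(d + 2)*(d - 5)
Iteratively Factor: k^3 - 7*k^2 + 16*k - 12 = (k - 2)*(k^2 - 5*k + 6) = (k - 2)^2*(k - 3)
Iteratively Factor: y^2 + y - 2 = (y - 1)*(y + 2)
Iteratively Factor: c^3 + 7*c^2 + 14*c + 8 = (c + 1)*(c^2 + 6*c + 8) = (c + 1)*(c + 2)*(c + 4)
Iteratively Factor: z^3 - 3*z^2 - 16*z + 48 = (z - 4)*(z^2 + z - 12) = (z - 4)*(z + 4)*(z - 3)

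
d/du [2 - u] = -1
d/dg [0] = 0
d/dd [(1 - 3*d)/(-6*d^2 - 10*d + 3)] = (-18*d^2 + 12*d + 1)/(36*d^4 + 120*d^3 + 64*d^2 - 60*d + 9)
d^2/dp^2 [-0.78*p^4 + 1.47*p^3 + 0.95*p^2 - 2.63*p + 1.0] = -9.36*p^2 + 8.82*p + 1.9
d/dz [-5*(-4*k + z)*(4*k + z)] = -10*z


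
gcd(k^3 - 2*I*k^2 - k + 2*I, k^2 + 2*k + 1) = k + 1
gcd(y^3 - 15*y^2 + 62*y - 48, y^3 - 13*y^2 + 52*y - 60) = y - 6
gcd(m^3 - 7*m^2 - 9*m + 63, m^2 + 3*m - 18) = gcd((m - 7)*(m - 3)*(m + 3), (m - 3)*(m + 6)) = m - 3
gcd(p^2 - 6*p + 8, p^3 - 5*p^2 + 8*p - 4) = p - 2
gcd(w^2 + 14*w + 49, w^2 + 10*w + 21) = w + 7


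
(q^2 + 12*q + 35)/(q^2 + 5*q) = (q + 7)/q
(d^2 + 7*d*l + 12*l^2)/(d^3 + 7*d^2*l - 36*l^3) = (d + 4*l)/(d^2 + 4*d*l - 12*l^2)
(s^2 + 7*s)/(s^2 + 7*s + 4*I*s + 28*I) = s/(s + 4*I)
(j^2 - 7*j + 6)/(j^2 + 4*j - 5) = (j - 6)/(j + 5)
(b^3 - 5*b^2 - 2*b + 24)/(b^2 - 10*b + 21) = (b^2 - 2*b - 8)/(b - 7)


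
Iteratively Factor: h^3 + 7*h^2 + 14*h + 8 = (h + 4)*(h^2 + 3*h + 2) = (h + 1)*(h + 4)*(h + 2)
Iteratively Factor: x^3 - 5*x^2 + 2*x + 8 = (x - 4)*(x^2 - x - 2) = (x - 4)*(x - 2)*(x + 1)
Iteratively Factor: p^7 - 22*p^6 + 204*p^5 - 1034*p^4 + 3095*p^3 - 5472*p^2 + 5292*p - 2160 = (p - 3)*(p^6 - 19*p^5 + 147*p^4 - 593*p^3 + 1316*p^2 - 1524*p + 720) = (p - 3)^2*(p^5 - 16*p^4 + 99*p^3 - 296*p^2 + 428*p - 240) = (p - 3)^3*(p^4 - 13*p^3 + 60*p^2 - 116*p + 80) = (p - 3)^3*(p - 2)*(p^3 - 11*p^2 + 38*p - 40) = (p - 3)^3*(p - 2)^2*(p^2 - 9*p + 20) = (p - 5)*(p - 3)^3*(p - 2)^2*(p - 4)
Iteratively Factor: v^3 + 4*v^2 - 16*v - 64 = (v + 4)*(v^2 - 16) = (v + 4)^2*(v - 4)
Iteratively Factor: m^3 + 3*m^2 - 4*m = (m - 1)*(m^2 + 4*m) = (m - 1)*(m + 4)*(m)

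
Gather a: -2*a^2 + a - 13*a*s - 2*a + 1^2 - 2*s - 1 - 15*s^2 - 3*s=-2*a^2 + a*(-13*s - 1) - 15*s^2 - 5*s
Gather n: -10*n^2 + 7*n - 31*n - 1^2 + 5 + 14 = -10*n^2 - 24*n + 18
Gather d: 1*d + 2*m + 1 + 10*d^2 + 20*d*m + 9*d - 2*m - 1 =10*d^2 + d*(20*m + 10)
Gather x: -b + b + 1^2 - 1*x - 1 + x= 0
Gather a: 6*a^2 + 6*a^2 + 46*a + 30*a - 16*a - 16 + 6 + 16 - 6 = 12*a^2 + 60*a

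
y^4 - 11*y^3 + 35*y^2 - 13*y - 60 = (y - 5)*(y - 4)*(y - 3)*(y + 1)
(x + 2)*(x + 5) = x^2 + 7*x + 10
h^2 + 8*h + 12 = (h + 2)*(h + 6)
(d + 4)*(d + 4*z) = d^2 + 4*d*z + 4*d + 16*z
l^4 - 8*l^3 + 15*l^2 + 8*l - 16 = (l - 4)^2*(l - 1)*(l + 1)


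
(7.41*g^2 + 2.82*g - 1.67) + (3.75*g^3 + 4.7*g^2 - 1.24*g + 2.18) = 3.75*g^3 + 12.11*g^2 + 1.58*g + 0.51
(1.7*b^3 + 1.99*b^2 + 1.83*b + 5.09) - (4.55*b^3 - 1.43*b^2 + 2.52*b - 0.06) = -2.85*b^3 + 3.42*b^2 - 0.69*b + 5.15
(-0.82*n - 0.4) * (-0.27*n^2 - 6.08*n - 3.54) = 0.2214*n^3 + 5.0936*n^2 + 5.3348*n + 1.416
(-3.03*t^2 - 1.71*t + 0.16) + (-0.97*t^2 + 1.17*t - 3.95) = -4.0*t^2 - 0.54*t - 3.79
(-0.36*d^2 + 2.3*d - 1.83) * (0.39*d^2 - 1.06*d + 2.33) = -0.1404*d^4 + 1.2786*d^3 - 3.9905*d^2 + 7.2988*d - 4.2639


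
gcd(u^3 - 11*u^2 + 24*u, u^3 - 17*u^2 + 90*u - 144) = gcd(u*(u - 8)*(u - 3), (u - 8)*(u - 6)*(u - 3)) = u^2 - 11*u + 24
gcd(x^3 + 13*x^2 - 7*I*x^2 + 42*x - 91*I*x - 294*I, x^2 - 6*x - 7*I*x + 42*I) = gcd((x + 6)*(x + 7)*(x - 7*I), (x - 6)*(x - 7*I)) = x - 7*I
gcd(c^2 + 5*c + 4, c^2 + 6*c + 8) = c + 4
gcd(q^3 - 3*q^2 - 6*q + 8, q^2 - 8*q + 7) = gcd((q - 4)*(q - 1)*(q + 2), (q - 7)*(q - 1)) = q - 1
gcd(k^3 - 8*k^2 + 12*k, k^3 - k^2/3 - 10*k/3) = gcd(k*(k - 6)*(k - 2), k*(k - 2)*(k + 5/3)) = k^2 - 2*k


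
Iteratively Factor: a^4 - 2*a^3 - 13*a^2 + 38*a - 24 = (a - 2)*(a^3 - 13*a + 12) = (a - 3)*(a - 2)*(a^2 + 3*a - 4) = (a - 3)*(a - 2)*(a + 4)*(a - 1)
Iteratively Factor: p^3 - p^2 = (p)*(p^2 - p) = p^2*(p - 1)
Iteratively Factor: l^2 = (l)*(l)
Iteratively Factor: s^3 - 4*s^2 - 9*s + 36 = (s - 4)*(s^2 - 9) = (s - 4)*(s + 3)*(s - 3)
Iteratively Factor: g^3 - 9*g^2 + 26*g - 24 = (g - 4)*(g^2 - 5*g + 6) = (g - 4)*(g - 2)*(g - 3)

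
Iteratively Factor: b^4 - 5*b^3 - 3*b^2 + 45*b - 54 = (b - 3)*(b^3 - 2*b^2 - 9*b + 18) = (b - 3)^2*(b^2 + b - 6) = (b - 3)^2*(b + 3)*(b - 2)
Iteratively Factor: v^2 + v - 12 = (v - 3)*(v + 4)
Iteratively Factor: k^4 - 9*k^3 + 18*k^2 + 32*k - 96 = (k - 3)*(k^3 - 6*k^2 + 32) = (k - 3)*(k + 2)*(k^2 - 8*k + 16) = (k - 4)*(k - 3)*(k + 2)*(k - 4)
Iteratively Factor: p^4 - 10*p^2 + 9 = (p - 3)*(p^3 + 3*p^2 - p - 3) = (p - 3)*(p + 3)*(p^2 - 1) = (p - 3)*(p + 1)*(p + 3)*(p - 1)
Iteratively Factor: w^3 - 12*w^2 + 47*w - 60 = (w - 4)*(w^2 - 8*w + 15) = (w - 5)*(w - 4)*(w - 3)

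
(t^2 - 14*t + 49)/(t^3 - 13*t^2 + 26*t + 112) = (t - 7)/(t^2 - 6*t - 16)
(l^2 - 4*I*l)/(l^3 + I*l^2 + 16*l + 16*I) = l/(l^2 + 5*I*l - 4)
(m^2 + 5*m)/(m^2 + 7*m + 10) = m/(m + 2)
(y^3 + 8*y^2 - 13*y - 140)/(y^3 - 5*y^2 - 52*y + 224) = (y + 5)/(y - 8)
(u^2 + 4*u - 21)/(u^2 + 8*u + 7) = (u - 3)/(u + 1)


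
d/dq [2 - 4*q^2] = -8*q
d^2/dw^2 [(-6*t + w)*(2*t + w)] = 2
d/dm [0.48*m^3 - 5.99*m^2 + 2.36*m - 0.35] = 1.44*m^2 - 11.98*m + 2.36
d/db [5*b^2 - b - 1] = 10*b - 1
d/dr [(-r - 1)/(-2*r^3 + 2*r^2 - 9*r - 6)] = (2*r^3 - 2*r^2 + 9*r - (r + 1)*(6*r^2 - 4*r + 9) + 6)/(2*r^3 - 2*r^2 + 9*r + 6)^2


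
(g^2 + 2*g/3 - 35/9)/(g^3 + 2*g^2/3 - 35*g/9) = 1/g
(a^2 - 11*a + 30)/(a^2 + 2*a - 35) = (a - 6)/(a + 7)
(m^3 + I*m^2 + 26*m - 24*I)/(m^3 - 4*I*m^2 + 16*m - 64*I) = (m^2 + 5*I*m + 6)/(m^2 + 16)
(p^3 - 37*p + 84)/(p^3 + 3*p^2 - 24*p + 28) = (p^2 - 7*p + 12)/(p^2 - 4*p + 4)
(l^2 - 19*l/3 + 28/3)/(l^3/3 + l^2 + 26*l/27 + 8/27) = 9*(3*l^2 - 19*l + 28)/(9*l^3 + 27*l^2 + 26*l + 8)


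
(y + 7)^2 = y^2 + 14*y + 49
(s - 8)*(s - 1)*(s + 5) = s^3 - 4*s^2 - 37*s + 40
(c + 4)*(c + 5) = c^2 + 9*c + 20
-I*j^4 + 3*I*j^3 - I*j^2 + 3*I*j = j*(j - 3)*(j - I)*(-I*j + 1)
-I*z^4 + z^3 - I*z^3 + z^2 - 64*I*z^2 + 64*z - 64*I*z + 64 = (z - 8*I)*(z + I)*(z + 8*I)*(-I*z - I)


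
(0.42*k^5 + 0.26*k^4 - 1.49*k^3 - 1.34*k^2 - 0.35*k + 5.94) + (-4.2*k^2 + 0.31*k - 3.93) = 0.42*k^5 + 0.26*k^4 - 1.49*k^3 - 5.54*k^2 - 0.04*k + 2.01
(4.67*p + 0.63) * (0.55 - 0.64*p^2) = -2.9888*p^3 - 0.4032*p^2 + 2.5685*p + 0.3465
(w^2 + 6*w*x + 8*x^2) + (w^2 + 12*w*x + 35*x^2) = 2*w^2 + 18*w*x + 43*x^2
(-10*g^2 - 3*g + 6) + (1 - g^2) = -11*g^2 - 3*g + 7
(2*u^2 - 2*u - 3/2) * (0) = 0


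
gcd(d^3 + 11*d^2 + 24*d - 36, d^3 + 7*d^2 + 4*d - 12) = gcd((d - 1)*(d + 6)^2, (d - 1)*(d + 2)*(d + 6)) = d^2 + 5*d - 6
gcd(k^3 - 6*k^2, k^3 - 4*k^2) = k^2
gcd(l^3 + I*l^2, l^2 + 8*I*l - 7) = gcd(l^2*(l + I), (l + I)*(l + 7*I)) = l + I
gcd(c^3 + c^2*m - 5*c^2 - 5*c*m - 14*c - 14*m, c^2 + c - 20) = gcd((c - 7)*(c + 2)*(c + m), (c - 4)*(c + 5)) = 1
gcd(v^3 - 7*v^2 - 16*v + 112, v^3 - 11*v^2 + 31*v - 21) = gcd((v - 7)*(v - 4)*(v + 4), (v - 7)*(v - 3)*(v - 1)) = v - 7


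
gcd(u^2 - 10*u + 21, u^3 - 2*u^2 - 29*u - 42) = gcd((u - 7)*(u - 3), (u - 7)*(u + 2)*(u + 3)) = u - 7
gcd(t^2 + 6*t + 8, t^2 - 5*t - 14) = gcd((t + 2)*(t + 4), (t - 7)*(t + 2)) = t + 2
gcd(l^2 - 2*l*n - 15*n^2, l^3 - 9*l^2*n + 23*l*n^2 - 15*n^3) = l - 5*n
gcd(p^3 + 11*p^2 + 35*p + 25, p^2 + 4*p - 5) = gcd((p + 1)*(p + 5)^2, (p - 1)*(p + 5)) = p + 5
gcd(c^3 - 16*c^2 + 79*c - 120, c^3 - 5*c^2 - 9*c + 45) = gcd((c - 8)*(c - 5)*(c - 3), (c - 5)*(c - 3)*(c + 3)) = c^2 - 8*c + 15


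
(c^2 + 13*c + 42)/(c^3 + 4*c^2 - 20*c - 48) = (c + 7)/(c^2 - 2*c - 8)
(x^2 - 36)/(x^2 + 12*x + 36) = (x - 6)/(x + 6)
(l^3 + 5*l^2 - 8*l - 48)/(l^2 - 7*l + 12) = (l^2 + 8*l + 16)/(l - 4)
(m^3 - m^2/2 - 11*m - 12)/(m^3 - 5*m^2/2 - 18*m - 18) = (m - 4)/(m - 6)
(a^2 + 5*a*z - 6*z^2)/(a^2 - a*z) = (a + 6*z)/a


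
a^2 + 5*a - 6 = (a - 1)*(a + 6)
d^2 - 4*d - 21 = (d - 7)*(d + 3)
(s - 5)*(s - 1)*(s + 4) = s^3 - 2*s^2 - 19*s + 20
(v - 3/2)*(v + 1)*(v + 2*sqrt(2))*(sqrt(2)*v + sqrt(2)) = sqrt(2)*v^4 + sqrt(2)*v^3/2 + 4*v^3 - 2*sqrt(2)*v^2 + 2*v^2 - 8*v - 3*sqrt(2)*v/2 - 6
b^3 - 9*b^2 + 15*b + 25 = (b - 5)^2*(b + 1)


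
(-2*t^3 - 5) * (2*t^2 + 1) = -4*t^5 - 2*t^3 - 10*t^2 - 5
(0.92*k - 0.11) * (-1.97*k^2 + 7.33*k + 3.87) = -1.8124*k^3 + 6.9603*k^2 + 2.7541*k - 0.4257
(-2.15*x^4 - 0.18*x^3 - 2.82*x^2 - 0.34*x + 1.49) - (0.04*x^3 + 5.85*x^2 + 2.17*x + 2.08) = -2.15*x^4 - 0.22*x^3 - 8.67*x^2 - 2.51*x - 0.59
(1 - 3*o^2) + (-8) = -3*o^2 - 7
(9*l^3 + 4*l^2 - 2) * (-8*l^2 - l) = -72*l^5 - 41*l^4 - 4*l^3 + 16*l^2 + 2*l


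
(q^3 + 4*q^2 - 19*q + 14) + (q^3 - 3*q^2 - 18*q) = 2*q^3 + q^2 - 37*q + 14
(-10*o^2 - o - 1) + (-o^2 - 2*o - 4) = -11*o^2 - 3*o - 5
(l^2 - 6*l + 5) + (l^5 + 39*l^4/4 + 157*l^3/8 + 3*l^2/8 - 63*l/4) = l^5 + 39*l^4/4 + 157*l^3/8 + 11*l^2/8 - 87*l/4 + 5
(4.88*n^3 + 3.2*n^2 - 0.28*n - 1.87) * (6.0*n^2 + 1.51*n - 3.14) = 29.28*n^5 + 26.5688*n^4 - 12.1712*n^3 - 21.6908*n^2 - 1.9445*n + 5.8718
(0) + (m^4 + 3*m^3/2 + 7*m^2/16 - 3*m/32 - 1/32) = m^4 + 3*m^3/2 + 7*m^2/16 - 3*m/32 - 1/32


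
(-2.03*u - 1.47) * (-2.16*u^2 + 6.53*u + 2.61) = 4.3848*u^3 - 10.0807*u^2 - 14.8974*u - 3.8367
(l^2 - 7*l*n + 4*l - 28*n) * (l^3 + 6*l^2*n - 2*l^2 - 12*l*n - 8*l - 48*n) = l^5 - l^4*n + 2*l^4 - 42*l^3*n^2 - 2*l^3*n - 16*l^3 - 84*l^2*n^2 + 16*l^2*n - 32*l^2 + 672*l*n^2 + 32*l*n + 1344*n^2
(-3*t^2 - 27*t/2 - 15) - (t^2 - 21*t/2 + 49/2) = -4*t^2 - 3*t - 79/2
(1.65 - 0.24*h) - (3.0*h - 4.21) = 5.86 - 3.24*h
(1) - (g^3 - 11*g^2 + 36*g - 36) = -g^3 + 11*g^2 - 36*g + 37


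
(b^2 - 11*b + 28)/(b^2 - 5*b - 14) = (b - 4)/(b + 2)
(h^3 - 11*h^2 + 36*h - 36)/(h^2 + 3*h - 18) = (h^2 - 8*h + 12)/(h + 6)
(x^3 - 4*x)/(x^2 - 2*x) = x + 2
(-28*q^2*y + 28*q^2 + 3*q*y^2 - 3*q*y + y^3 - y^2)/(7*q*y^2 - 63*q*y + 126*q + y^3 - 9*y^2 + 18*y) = (-4*q*y + 4*q + y^2 - y)/(y^2 - 9*y + 18)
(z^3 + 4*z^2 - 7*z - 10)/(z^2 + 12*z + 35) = (z^2 - z - 2)/(z + 7)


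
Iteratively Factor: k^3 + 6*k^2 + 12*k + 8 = (k + 2)*(k^2 + 4*k + 4) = (k + 2)^2*(k + 2)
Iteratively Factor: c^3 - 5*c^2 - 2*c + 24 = (c + 2)*(c^2 - 7*c + 12) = (c - 4)*(c + 2)*(c - 3)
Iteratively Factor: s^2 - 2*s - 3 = (s + 1)*(s - 3)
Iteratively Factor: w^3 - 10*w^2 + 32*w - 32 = (w - 2)*(w^2 - 8*w + 16) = (w - 4)*(w - 2)*(w - 4)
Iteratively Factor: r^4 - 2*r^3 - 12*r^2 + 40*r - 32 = (r - 2)*(r^3 - 12*r + 16) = (r - 2)*(r + 4)*(r^2 - 4*r + 4) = (r - 2)^2*(r + 4)*(r - 2)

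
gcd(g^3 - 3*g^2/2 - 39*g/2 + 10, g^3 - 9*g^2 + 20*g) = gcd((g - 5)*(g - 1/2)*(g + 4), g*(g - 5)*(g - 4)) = g - 5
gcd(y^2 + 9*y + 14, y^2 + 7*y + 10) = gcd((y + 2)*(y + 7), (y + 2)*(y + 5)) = y + 2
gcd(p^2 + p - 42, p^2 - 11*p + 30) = p - 6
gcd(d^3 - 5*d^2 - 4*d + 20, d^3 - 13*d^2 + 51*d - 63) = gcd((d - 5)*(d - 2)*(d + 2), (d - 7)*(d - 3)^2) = 1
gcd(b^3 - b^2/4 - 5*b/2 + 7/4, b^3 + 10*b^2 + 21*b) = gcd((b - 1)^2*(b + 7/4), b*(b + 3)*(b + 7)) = 1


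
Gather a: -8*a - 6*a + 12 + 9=21 - 14*a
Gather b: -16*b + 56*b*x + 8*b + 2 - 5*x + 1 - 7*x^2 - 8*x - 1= b*(56*x - 8) - 7*x^2 - 13*x + 2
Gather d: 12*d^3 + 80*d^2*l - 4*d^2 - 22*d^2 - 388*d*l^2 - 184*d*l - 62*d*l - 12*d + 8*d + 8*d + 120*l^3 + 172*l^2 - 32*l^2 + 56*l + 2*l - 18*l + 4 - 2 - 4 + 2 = 12*d^3 + d^2*(80*l - 26) + d*(-388*l^2 - 246*l + 4) + 120*l^3 + 140*l^2 + 40*l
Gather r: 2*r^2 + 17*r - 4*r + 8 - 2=2*r^2 + 13*r + 6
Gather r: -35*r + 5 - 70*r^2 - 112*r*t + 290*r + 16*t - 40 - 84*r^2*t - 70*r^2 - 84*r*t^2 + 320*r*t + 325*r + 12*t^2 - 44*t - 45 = r^2*(-84*t - 140) + r*(-84*t^2 + 208*t + 580) + 12*t^2 - 28*t - 80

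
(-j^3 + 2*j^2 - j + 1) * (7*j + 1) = -7*j^4 + 13*j^3 - 5*j^2 + 6*j + 1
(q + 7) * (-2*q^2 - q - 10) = -2*q^3 - 15*q^2 - 17*q - 70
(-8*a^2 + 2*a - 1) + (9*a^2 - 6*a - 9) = a^2 - 4*a - 10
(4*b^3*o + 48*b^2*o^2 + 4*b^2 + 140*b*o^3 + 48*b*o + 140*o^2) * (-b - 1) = -4*b^4*o - 48*b^3*o^2 - 4*b^3*o - 4*b^3 - 140*b^2*o^3 - 48*b^2*o^2 - 48*b^2*o - 4*b^2 - 140*b*o^3 - 140*b*o^2 - 48*b*o - 140*o^2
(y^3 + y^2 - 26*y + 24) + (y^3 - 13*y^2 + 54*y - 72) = 2*y^3 - 12*y^2 + 28*y - 48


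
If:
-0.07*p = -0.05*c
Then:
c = 1.4*p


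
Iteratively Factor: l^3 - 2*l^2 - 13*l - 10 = (l - 5)*(l^2 + 3*l + 2) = (l - 5)*(l + 2)*(l + 1)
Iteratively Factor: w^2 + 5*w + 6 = (w + 3)*(w + 2)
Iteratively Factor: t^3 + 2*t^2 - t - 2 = (t + 1)*(t^2 + t - 2) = (t - 1)*(t + 1)*(t + 2)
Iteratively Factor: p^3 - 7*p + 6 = (p - 2)*(p^2 + 2*p - 3) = (p - 2)*(p + 3)*(p - 1)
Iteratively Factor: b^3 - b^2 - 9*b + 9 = (b - 3)*(b^2 + 2*b - 3) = (b - 3)*(b + 3)*(b - 1)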